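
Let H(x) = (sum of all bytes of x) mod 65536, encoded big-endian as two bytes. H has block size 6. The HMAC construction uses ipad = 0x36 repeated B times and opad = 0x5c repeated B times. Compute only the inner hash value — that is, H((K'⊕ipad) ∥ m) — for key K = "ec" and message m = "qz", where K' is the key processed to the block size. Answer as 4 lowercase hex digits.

026b

Key "ec" = 65 63 is 2 bytes ≤ B = 6; zero-pad to 6 bytes: K' = 65 63 00 00 00 00.
K' ⊕ ipad = 53 55 36 36 36 36.
Inner input = 53 55 36 36 36 36 ∥ 71 7a.
Inner hash: sum = 83+85+54+54+54+54+113+122 = 619 → 02 6b.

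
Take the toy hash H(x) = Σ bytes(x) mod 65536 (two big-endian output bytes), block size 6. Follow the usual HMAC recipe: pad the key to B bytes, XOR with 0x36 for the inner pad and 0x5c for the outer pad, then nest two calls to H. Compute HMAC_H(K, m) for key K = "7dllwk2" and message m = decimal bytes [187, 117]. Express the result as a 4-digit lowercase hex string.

0398

Key "7dllwk2" = 37 64 6c 6c 77 6b 32 is 7 bytes > B = 6, so hash it first: H(key) = 02 87, then zero-pad to 6 bytes: K' = 02 87 00 00 00 00.
K' ⊕ ipad = 34 b1 36 36 36 36.  K' ⊕ opad = 5e db 5c 5c 5c 5c.
Inner input = (K'⊕ipad) ∥ m = 34 b1 36 36 36 36 ∥ bb 75.
Inner hash: sum = 52+177+54+54+54+54+187+117 = 749 → 02 ed.
Outer input = (K'⊕opad) ∥ inner = 5e db 5c 5c 5c 5c ∥ 02 ed.
Outer hash (tag): sum = 94+219+92+92+92+92+2+237 = 920 → 03 98.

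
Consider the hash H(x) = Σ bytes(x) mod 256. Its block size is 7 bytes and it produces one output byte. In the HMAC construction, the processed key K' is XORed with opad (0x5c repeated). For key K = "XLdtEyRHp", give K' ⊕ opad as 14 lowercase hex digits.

Key "XLdtEyRHp" = 58 4c 64 74 45 79 52 48 70 is 9 bytes > B = 7, so hash it first: H(key) = 44, then zero-pad to 7 bytes: K' = 44 00 00 00 00 00 00.
XOR each byte with 0x5c: 44⊕5c=18, 00⊕5c=5c, 00⊕5c=5c, 00⊕5c=5c, 00⊕5c=5c, 00⊕5c=5c, 00⊕5c=5c.

185c5c5c5c5c5c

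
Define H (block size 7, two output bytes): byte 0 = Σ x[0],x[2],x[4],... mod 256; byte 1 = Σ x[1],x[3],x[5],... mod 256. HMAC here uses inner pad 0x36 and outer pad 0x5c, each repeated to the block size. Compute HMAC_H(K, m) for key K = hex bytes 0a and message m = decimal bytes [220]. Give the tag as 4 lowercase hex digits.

Key hex bytes 0a is 1 byte ≤ B = 7; zero-pad to 7 bytes: K' = 0a 00 00 00 00 00 00.
K' ⊕ ipad = 3c 36 36 36 36 36 36.  K' ⊕ opad = 56 5c 5c 5c 5c 5c 5c.
Inner input = (K'⊕ipad) ∥ m = 3c 36 36 36 36 36 36 ∥ dc.
Inner hash: even-index sum = 222 mod 256 = 222; odd-index sum = 382 mod 256 = 126 → de 7e.
Outer input = (K'⊕opad) ∥ inner = 56 5c 5c 5c 5c 5c 5c ∥ de 7e.
Outer hash (tag): even-index sum = 488 mod 256 = 232; odd-index sum = 498 mod 256 = 242 → e8 f2.

e8f2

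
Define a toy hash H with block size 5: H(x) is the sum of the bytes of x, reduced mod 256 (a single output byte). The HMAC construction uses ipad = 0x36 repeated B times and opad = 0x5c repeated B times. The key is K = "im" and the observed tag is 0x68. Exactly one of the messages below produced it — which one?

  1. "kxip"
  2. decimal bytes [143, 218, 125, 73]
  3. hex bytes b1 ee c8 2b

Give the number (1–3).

3

Key "im" = 69 6d is 2 bytes ≤ B = 5; zero-pad to 5 bytes: K' = 69 6d 00 00 00.
K' ⊕ ipad = 5f 5b 36 36 36; K' ⊕ opad = 35 31 5c 5c 5c.
m1: inner = H(5f 5b 36 36 36 6b 78 69 70) = 18; tag = H(35 31 5c 5c 5c 18) = 92
m2: inner = H(5f 5b 36 36 36 8f da 7d 49) = 8b; tag = H(35 31 5c 5c 5c 8b) = 05
m3: inner = H(5f 5b 36 36 36 b1 ee c8 2b) = ee; tag = H(35 31 5c 5c 5c ee) = 68 ← matches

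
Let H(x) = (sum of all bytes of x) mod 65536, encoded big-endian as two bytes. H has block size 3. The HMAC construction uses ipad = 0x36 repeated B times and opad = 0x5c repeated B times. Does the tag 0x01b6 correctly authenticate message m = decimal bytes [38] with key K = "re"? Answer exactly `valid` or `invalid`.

Key "re" = 72 65 is 2 bytes ≤ B = 3; zero-pad to 3 bytes: K' = 72 65 00.
K' ⊕ ipad = 44 53 36; K' ⊕ opad = 2e 39 5c.
Inner hash: sum = 68+83+54+38 = 243 → 00 f3.
Outer hash (recomputed tag): sum = 46+57+92+0+243 = 438 → 01 b6.
Recomputed tag = 01b6; claimed = 01b6 → match.

valid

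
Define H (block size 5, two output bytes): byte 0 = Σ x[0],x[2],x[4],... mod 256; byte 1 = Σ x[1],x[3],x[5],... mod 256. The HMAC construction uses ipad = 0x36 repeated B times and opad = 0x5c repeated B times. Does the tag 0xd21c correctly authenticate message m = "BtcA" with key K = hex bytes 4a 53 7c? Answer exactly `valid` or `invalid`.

valid

Key hex bytes 4a 53 7c is 3 bytes ≤ B = 5; zero-pad to 5 bytes: K' = 4a 53 7c 00 00.
K' ⊕ ipad = 7c 65 4a 36 36; K' ⊕ opad = 16 0f 20 5c 5c.
Inner hash: even-index sum = 433 mod 256 = 177; odd-index sum = 320 mod 256 = 64 → b1 40.
Outer hash (recomputed tag): even-index sum = 210 mod 256 = 210; odd-index sum = 284 mod 256 = 28 → d2 1c.
Recomputed tag = d21c; claimed = d21c → match.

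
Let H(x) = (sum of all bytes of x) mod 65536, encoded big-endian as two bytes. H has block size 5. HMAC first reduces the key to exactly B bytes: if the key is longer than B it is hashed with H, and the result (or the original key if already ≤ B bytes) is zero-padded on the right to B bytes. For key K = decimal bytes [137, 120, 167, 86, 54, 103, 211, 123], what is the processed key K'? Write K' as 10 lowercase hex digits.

|K| = 8 > B = 5, so first hash the key.
H(K): sum = 137+120+167+86+54+103+211+123 = 1001 → 03 e9.
Zero-pad H(K) = 03 e9 to 5 bytes: K' = 03 e9 00 00 00.

03e9000000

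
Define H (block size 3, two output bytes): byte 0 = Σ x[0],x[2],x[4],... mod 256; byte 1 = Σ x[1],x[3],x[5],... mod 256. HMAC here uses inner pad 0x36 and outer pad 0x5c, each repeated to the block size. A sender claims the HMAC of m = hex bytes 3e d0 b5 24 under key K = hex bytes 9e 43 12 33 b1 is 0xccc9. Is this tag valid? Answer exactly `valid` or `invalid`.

invalid

Key hex bytes 9e 43 12 33 b1 is 5 bytes > B = 3, so hash it first: H(key) = 61 76, then zero-pad to 3 bytes: K' = 61 76 00.
K' ⊕ ipad = 57 40 36; K' ⊕ opad = 3d 2a 5c.
Inner hash: even-index sum = 385 mod 256 = 129; odd-index sum = 307 mod 256 = 51 → 81 33.
Outer hash (recomputed tag): even-index sum = 204 mod 256 = 204; odd-index sum = 171 mod 256 = 171 → cc ab.
Recomputed tag = ccab; claimed = ccc9 → mismatch.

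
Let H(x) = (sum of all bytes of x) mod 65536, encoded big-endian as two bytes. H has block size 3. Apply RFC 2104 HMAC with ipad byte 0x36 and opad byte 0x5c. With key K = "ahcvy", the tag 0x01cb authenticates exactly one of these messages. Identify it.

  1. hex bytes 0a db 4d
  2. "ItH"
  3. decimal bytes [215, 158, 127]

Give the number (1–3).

Key "ahcvy" = 61 68 63 76 79 is 5 bytes > B = 3, so hash it first: H(key) = 02 1b, then zero-pad to 3 bytes: K' = 02 1b 00.
K' ⊕ ipad = 34 2d 36; K' ⊕ opad = 5e 47 5c.
m1: inner = H(34 2d 36 0a db 4d) = 01 c9; tag = H(5e 47 5c 01 c9) = 01cb ← matches
m2: inner = H(34 2d 36 49 74 48) = 01 9c; tag = H(5e 47 5c 01 9c) = 019e
m3: inner = H(34 2d 36 d7 9e 7f) = 02 8b; tag = H(5e 47 5c 02 8b) = 018e

1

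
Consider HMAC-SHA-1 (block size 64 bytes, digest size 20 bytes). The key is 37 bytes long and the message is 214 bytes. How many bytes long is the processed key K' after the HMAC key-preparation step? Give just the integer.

Key is 37 ≤ 64 bytes, zero-padded: |K'| = 64.

64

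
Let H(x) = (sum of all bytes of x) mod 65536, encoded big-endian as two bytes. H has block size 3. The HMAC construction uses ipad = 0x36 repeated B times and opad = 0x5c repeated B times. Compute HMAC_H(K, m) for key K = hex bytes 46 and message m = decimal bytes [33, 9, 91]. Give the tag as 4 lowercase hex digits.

0134

Key hex bytes 46 is 1 byte ≤ B = 3; zero-pad to 3 bytes: K' = 46 00 00.
K' ⊕ ipad = 70 36 36.  K' ⊕ opad = 1a 5c 5c.
Inner input = (K'⊕ipad) ∥ m = 70 36 36 ∥ 21 09 5b.
Inner hash: sum = 112+54+54+33+9+91 = 353 → 01 61.
Outer input = (K'⊕opad) ∥ inner = 1a 5c 5c ∥ 01 61.
Outer hash (tag): sum = 26+92+92+1+97 = 308 → 01 34.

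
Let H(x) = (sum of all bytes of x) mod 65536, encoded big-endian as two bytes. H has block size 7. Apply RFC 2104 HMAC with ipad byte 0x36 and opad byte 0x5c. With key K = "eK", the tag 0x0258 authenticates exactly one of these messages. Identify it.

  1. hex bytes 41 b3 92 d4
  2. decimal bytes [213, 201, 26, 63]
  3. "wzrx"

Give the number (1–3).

1

Key "eK" = 65 4b is 2 bytes ≤ B = 7; zero-pad to 7 bytes: K' = 65 4b 00 00 00 00 00.
K' ⊕ ipad = 53 7d 36 36 36 36 36; K' ⊕ opad = 39 17 5c 5c 5c 5c 5c.
m1: inner = H(53 7d 36 36 36 36 36 41 b3 92 d4) = 04 38; tag = H(39 17 5c 5c 5c 5c 5c 04 38) = 0258 ← matches
m2: inner = H(53 7d 36 36 36 36 36 d5 c9 1a 3f) = 03 d5; tag = H(39 17 5c 5c 5c 5c 5c 03 d5) = 02f4
m3: inner = H(53 7d 36 36 36 36 36 77 7a 72 78) = 03 b9; tag = H(39 17 5c 5c 5c 5c 5c 03 b9) = 02d8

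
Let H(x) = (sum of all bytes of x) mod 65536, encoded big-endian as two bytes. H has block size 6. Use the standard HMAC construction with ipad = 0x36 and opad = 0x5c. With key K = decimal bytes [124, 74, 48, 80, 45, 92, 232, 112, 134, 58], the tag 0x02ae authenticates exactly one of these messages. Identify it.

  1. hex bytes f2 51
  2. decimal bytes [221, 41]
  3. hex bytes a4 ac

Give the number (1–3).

Key decimal bytes [124, 74, 48, 80, 45, 92, 232, 112, 134, 58] = 7c 4a 30 50 2d 5c e8 70 86 3a is 10 bytes > B = 6, so hash it first: H(key) = 03 e7, then zero-pad to 6 bytes: K' = 03 e7 00 00 00 00.
K' ⊕ ipad = 35 d1 36 36 36 36; K' ⊕ opad = 5f bb 5c 5c 5c 5c.
m1: inner = H(35 d1 36 36 36 36 f2 51) = 03 21; tag = H(5f bb 5c 5c 5c 5c 03 21) = 02ae ← matches
m2: inner = H(35 d1 36 36 36 36 dd 29) = 02 e4; tag = H(5f bb 5c 5c 5c 5c 02 e4) = 0370
m3: inner = H(35 d1 36 36 36 36 a4 ac) = 03 2e; tag = H(5f bb 5c 5c 5c 5c 03 2e) = 02bb

1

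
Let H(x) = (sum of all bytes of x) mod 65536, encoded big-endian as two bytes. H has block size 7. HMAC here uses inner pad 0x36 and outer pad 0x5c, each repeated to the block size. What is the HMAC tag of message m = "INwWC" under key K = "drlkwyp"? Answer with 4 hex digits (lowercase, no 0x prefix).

0217

Key "drlkwyp" = 64 72 6c 6b 77 79 70 is exactly B = 7 bytes: K' = 64 72 6c 6b 77 79 70.
K' ⊕ ipad = 52 44 5a 5d 41 4f 46.  K' ⊕ opad = 38 2e 30 37 2b 25 2c.
Inner input = (K'⊕ipad) ∥ m = 52 44 5a 5d 41 4f 46 ∥ 49 4e 77 57 43.
Inner hash: sum = 82+68+90+93+65+79+70+73+78+119+87+67 = 971 → 03 cb.
Outer input = (K'⊕opad) ∥ inner = 38 2e 30 37 2b 25 2c ∥ 03 cb.
Outer hash (tag): sum = 56+46+48+55+43+37+44+3+203 = 535 → 02 17.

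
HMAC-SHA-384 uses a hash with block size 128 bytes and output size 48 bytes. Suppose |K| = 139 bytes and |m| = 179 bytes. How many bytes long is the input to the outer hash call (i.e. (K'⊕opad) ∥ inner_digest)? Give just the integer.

Key is 139 > 128 bytes, so it is hashed to 48 bytes then zero-padded to 128: |K'| = 128.
Outer input = (K'⊕opad) ∥ H(inner) → 128 + 48 = 176 bytes.

176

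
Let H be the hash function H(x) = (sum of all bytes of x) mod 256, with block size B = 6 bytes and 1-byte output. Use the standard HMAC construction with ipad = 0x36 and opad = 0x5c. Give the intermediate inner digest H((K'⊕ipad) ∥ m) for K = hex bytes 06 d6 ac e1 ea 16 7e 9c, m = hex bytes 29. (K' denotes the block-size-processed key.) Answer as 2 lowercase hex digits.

ec

Key hex bytes 06 d6 ac e1 ea 16 7e 9c is 8 bytes > B = 6, so hash it first: H(key) = 83, then zero-pad to 6 bytes: K' = 83 00 00 00 00 00.
K' ⊕ ipad = b5 36 36 36 36 36.
Inner input = b5 36 36 36 36 36 ∥ 29.
Inner hash: sum = 181+54+54+54+54+54+41 = 492; mod 256 = 236 → ec.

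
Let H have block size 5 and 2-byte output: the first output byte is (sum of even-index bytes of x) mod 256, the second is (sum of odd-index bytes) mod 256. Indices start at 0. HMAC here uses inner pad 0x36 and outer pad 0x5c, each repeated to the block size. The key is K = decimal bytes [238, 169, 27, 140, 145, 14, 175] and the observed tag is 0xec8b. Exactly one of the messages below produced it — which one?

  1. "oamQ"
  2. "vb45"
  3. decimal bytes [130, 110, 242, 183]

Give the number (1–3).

3

Key decimal bytes [238, 169, 27, 140, 145, 14, 175] = ee a9 1b 8c 91 0e af is 7 bytes > B = 5, so hash it first: H(key) = 49 43, then zero-pad to 5 bytes: K' = 49 43 00 00 00.
K' ⊕ ipad = 7f 75 36 36 36; K' ⊕ opad = 15 1f 5c 5c 5c.
m1: inner = H(7f 75 36 36 36 6f 61 6d 51) = 9d 87; tag = H(15 1f 5c 5c 5c 9d 87) = 5418
m2: inner = H(7f 75 36 36 36 76 62 34 35) = 82 55; tag = H(15 1f 5c 5c 5c 82 55) = 22fd
m3: inner = H(7f 75 36 36 36 82 6e f2 b7) = 10 1f; tag = H(15 1f 5c 5c 5c 10 1f) = ec8b ← matches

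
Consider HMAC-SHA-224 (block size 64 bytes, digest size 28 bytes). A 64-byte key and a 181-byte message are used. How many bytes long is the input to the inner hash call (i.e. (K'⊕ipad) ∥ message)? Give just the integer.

245

Key is 64 ≤ 64 bytes, zero-padded: |K'| = 64.
Inner input = (K'⊕ipad) ∥ m → 64 + 181 = 245 bytes.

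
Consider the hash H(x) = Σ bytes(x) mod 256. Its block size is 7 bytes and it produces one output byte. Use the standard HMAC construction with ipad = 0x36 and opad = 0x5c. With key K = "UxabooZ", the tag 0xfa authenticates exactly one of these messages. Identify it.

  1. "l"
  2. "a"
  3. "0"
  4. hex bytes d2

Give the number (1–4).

1

Key "UxabooZ" = 55 78 61 62 6f 6f 5a is exactly B = 7 bytes: K' = 55 78 61 62 6f 6f 5a.
K' ⊕ ipad = 63 4e 57 54 59 59 6c; K' ⊕ opad = 09 24 3d 3e 33 33 06.
m1: inner = H(63 4e 57 54 59 59 6c 6c) = e6; tag = H(09 24 3d 3e 33 33 06 e6) = fa ← matches
m2: inner = H(63 4e 57 54 59 59 6c 61) = db; tag = H(09 24 3d 3e 33 33 06 db) = ef
m3: inner = H(63 4e 57 54 59 59 6c 30) = aa; tag = H(09 24 3d 3e 33 33 06 aa) = be
m4: inner = H(63 4e 57 54 59 59 6c d2) = 4c; tag = H(09 24 3d 3e 33 33 06 4c) = 60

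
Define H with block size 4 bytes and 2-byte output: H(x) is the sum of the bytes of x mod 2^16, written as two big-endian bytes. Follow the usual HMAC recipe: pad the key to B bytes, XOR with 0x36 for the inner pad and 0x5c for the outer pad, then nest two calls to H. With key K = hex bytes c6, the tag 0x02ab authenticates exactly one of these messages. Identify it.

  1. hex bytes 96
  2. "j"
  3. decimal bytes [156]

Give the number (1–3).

Key hex bytes c6 is 1 byte ≤ B = 4; zero-pad to 4 bytes: K' = c6 00 00 00.
K' ⊕ ipad = f0 36 36 36; K' ⊕ opad = 9a 5c 5c 5c.
m1: inner = H(f0 36 36 36 96) = 02 28; tag = H(9a 5c 5c 5c 02 28) = 01d8
m2: inner = H(f0 36 36 36 6a) = 01 fc; tag = H(9a 5c 5c 5c 01 fc) = 02ab ← matches
m3: inner = H(f0 36 36 36 9c) = 02 2e; tag = H(9a 5c 5c 5c 02 2e) = 01de

2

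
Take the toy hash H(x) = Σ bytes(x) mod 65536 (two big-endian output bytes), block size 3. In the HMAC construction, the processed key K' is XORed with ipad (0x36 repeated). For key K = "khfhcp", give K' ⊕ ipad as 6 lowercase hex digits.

Key "khfhcp" = 6b 68 66 68 63 70 is 6 bytes > B = 3, so hash it first: H(key) = 02 74, then zero-pad to 3 bytes: K' = 02 74 00.
XOR each byte with 0x36: 02⊕36=34, 74⊕36=42, 00⊕36=36.

344236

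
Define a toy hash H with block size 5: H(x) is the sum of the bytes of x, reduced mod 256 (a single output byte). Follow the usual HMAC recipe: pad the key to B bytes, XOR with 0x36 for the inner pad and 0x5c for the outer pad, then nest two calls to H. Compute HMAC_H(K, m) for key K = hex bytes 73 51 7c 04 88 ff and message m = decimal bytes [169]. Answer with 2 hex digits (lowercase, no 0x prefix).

85

Key hex bytes 73 51 7c 04 88 ff is 6 bytes > B = 5, so hash it first: H(key) = cb, then zero-pad to 5 bytes: K' = cb 00 00 00 00.
K' ⊕ ipad = fd 36 36 36 36.  K' ⊕ opad = 97 5c 5c 5c 5c.
Inner input = (K'⊕ipad) ∥ m = fd 36 36 36 36 ∥ a9.
Inner hash: sum = 253+54+54+54+54+169 = 638; mod 256 = 126 → 7e.
Outer input = (K'⊕opad) ∥ inner = 97 5c 5c 5c 5c ∥ 7e.
Outer hash (tag): sum = 151+92+92+92+92+126 = 645; mod 256 = 133 → 85.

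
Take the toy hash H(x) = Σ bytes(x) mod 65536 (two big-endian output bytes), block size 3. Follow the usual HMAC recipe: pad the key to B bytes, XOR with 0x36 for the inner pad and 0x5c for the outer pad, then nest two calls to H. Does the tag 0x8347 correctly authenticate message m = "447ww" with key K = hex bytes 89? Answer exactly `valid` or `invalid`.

Key hex bytes 89 is 1 byte ≤ B = 3; zero-pad to 3 bytes: K' = 89 00 00.
K' ⊕ ipad = bf 36 36; K' ⊕ opad = d5 5c 5c.
Inner hash: sum = 191+54+54+52+52+55+119+119 = 696 → 02 b8.
Outer hash (recomputed tag): sum = 213+92+92+2+184 = 583 → 02 47.
Recomputed tag = 0247; claimed = 8347 → mismatch.

invalid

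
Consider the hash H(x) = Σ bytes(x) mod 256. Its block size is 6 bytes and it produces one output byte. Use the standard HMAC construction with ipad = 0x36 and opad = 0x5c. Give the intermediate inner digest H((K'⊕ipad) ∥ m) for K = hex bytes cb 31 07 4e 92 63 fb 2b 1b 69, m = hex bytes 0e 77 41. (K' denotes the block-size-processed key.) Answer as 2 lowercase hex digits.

9a

Key hex bytes cb 31 07 4e 92 63 fb 2b 1b 69 is 10 bytes > B = 6, so hash it first: H(key) = f0, then zero-pad to 6 bytes: K' = f0 00 00 00 00 00.
K' ⊕ ipad = c6 36 36 36 36 36.
Inner input = c6 36 36 36 36 36 ∥ 0e 77 41.
Inner hash: sum = 198+54+54+54+54+54+14+119+65 = 666; mod 256 = 154 → 9a.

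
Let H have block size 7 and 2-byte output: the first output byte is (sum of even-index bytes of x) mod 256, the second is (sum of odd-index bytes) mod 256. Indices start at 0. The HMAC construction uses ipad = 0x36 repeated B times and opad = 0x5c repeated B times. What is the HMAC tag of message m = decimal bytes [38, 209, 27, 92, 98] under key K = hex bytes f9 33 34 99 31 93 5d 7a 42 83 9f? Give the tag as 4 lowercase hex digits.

4d31

Key hex bytes f9 33 34 99 31 93 5d 7a 42 83 9f is 11 bytes > B = 7, so hash it first: H(key) = 9c 5c, then zero-pad to 7 bytes: K' = 9c 5c 00 00 00 00 00.
K' ⊕ ipad = aa 6a 36 36 36 36 36.  K' ⊕ opad = c0 00 5c 5c 5c 5c 5c.
Inner input = (K'⊕ipad) ∥ m = aa 6a 36 36 36 36 36 ∥ 26 d1 1b 5c 62.
Inner hash: even-index sum = 633 mod 256 = 121; odd-index sum = 377 mod 256 = 121 → 79 79.
Outer input = (K'⊕opad) ∥ inner = c0 00 5c 5c 5c 5c 5c ∥ 79 79.
Outer hash (tag): even-index sum = 589 mod 256 = 77; odd-index sum = 305 mod 256 = 49 → 4d 31.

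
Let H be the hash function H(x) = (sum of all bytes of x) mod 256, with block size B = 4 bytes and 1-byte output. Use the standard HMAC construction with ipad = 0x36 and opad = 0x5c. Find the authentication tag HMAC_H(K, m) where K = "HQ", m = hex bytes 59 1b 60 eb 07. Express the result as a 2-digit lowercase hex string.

Key "HQ" = 48 51 is 2 bytes ≤ B = 4; zero-pad to 4 bytes: K' = 48 51 00 00.
K' ⊕ ipad = 7e 67 36 36.  K' ⊕ opad = 14 0d 5c 5c.
Inner input = (K'⊕ipad) ∥ m = 7e 67 36 36 ∥ 59 1b 60 eb 07.
Inner hash: sum = 126+103+54+54+89+27+96+235+7 = 791; mod 256 = 23 → 17.
Outer input = (K'⊕opad) ∥ inner = 14 0d 5c 5c ∥ 17.
Outer hash (tag): sum = 20+13+92+92+23 = 240 → f0.

f0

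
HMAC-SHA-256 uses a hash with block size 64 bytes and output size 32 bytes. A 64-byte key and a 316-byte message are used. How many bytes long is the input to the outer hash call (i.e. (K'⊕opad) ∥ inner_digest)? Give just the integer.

96

Key is 64 ≤ 64 bytes, zero-padded: |K'| = 64.
Outer input = (K'⊕opad) ∥ H(inner) → 64 + 32 = 96 bytes.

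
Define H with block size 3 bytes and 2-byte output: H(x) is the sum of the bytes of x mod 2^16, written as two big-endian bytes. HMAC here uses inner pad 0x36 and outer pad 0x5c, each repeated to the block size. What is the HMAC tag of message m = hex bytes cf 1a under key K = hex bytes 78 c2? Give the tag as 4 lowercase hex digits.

0181

Key hex bytes 78 c2 is 2 bytes ≤ B = 3; zero-pad to 3 bytes: K' = 78 c2 00.
K' ⊕ ipad = 4e f4 36.  K' ⊕ opad = 24 9e 5c.
Inner input = (K'⊕ipad) ∥ m = 4e f4 36 ∥ cf 1a.
Inner hash: sum = 78+244+54+207+26 = 609 → 02 61.
Outer input = (K'⊕opad) ∥ inner = 24 9e 5c ∥ 02 61.
Outer hash (tag): sum = 36+158+92+2+97 = 385 → 01 81.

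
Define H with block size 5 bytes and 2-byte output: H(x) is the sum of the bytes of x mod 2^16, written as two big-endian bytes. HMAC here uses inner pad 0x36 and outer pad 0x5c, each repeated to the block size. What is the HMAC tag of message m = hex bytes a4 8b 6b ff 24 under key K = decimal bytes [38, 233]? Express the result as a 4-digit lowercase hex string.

0295

Key decimal bytes [38, 233] = 26 e9 is 2 bytes ≤ B = 5; zero-pad to 5 bytes: K' = 26 e9 00 00 00.
K' ⊕ ipad = 10 df 36 36 36.  K' ⊕ opad = 7a b5 5c 5c 5c.
Inner input = (K'⊕ipad) ∥ m = 10 df 36 36 36 ∥ a4 8b 6b ff 24.
Inner hash: sum = 16+223+54+54+54+164+139+107+255+36 = 1102 → 04 4e.
Outer input = (K'⊕opad) ∥ inner = 7a b5 5c 5c 5c ∥ 04 4e.
Outer hash (tag): sum = 122+181+92+92+92+4+78 = 661 → 02 95.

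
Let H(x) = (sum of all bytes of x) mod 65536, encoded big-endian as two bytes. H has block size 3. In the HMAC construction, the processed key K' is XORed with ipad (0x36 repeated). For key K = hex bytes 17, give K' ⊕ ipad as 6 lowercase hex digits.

Key hex bytes 17 is 1 byte ≤ B = 3; zero-pad to 3 bytes: K' = 17 00 00.
XOR each byte with 0x36: 17⊕36=21, 00⊕36=36, 00⊕36=36.

213636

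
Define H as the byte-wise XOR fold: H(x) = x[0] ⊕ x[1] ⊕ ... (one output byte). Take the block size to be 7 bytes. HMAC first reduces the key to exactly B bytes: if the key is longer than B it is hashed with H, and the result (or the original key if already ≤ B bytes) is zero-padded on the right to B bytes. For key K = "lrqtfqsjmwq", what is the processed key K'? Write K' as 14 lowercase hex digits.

|K| = 11 > B = 7, so first hash the key.
H(K): XOR 6c⊕72⊕71⊕74⊕66⊕71⊕73⊕6a⊕6d⊕77⊕71 = 7e.
Zero-pad H(K) = 7e to 7 bytes: K' = 7e 00 00 00 00 00 00.

7e000000000000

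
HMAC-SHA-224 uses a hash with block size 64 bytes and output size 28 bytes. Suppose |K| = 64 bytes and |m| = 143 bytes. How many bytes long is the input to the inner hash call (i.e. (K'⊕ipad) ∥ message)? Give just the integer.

Key is 64 ≤ 64 bytes, zero-padded: |K'| = 64.
Inner input = (K'⊕ipad) ∥ m → 64 + 143 = 207 bytes.

207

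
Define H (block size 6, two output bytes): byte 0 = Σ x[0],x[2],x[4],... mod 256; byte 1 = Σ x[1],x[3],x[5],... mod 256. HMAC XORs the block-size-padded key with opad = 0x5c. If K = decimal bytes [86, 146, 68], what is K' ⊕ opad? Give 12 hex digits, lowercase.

0ace185c5c5c

Key decimal bytes [86, 146, 68] = 56 92 44 is 3 bytes ≤ B = 6; zero-pad to 6 bytes: K' = 56 92 44 00 00 00.
XOR each byte with 0x5c: 56⊕5c=0a, 92⊕5c=ce, 44⊕5c=18, 00⊕5c=5c, 00⊕5c=5c, 00⊕5c=5c.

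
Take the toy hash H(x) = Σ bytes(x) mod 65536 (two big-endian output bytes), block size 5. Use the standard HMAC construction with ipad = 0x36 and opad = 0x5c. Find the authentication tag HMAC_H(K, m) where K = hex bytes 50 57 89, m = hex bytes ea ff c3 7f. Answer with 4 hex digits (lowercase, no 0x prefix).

01c6

Key hex bytes 50 57 89 is 3 bytes ≤ B = 5; zero-pad to 5 bytes: K' = 50 57 89 00 00.
K' ⊕ ipad = 66 61 bf 36 36.  K' ⊕ opad = 0c 0b d5 5c 5c.
Inner input = (K'⊕ipad) ∥ m = 66 61 bf 36 36 ∥ ea ff c3 7f.
Inner hash: sum = 102+97+191+54+54+234+255+195+127 = 1309 → 05 1d.
Outer input = (K'⊕opad) ∥ inner = 0c 0b d5 5c 5c ∥ 05 1d.
Outer hash (tag): sum = 12+11+213+92+92+5+29 = 454 → 01 c6.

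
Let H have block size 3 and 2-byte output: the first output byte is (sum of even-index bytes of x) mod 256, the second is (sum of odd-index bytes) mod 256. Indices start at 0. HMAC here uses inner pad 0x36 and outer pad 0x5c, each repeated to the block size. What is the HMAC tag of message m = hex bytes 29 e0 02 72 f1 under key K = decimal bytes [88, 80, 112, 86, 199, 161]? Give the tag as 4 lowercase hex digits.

Key decimal bytes [88, 80, 112, 86, 199, 161] = 58 50 70 56 c7 a1 is 6 bytes > B = 3, so hash it first: H(key) = 8f 47, then zero-pad to 3 bytes: K' = 8f 47 00.
K' ⊕ ipad = b9 71 36.  K' ⊕ opad = d3 1b 5c.
Inner input = (K'⊕ipad) ∥ m = b9 71 36 ∥ 29 e0 02 72 f1.
Inner hash: even-index sum = 577 mod 256 = 65; odd-index sum = 397 mod 256 = 141 → 41 8d.
Outer input = (K'⊕opad) ∥ inner = d3 1b 5c ∥ 41 8d.
Outer hash (tag): even-index sum = 444 mod 256 = 188; odd-index sum = 92 mod 256 = 92 → bc 5c.

bc5c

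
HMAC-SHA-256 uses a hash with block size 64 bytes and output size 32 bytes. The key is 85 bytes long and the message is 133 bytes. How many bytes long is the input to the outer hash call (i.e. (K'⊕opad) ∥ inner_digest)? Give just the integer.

Key is 85 > 64 bytes, so it is hashed to 32 bytes then zero-padded to 64: |K'| = 64.
Outer input = (K'⊕opad) ∥ H(inner) → 64 + 32 = 96 bytes.

96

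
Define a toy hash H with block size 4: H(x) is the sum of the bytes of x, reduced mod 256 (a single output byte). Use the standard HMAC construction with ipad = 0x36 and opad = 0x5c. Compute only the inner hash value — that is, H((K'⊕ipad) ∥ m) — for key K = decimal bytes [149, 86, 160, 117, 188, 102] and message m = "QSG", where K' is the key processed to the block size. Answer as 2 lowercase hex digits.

a1

Key decimal bytes [149, 86, 160, 117, 188, 102] = 95 56 a0 75 bc 66 is 6 bytes > B = 4, so hash it first: H(key) = 22, then zero-pad to 4 bytes: K' = 22 00 00 00.
K' ⊕ ipad = 14 36 36 36.
Inner input = 14 36 36 36 ∥ 51 53 47.
Inner hash: sum = 20+54+54+54+81+83+71 = 417; mod 256 = 161 → a1.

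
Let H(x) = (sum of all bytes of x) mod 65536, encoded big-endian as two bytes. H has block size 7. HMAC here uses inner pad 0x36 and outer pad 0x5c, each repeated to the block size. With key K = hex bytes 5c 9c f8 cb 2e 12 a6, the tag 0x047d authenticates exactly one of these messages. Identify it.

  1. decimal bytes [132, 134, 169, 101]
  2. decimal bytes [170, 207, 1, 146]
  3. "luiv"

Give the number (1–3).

Key hex bytes 5c 9c f8 cb 2e 12 a6 is exactly B = 7 bytes: K' = 5c 9c f8 cb 2e 12 a6.
K' ⊕ ipad = 6a aa ce fd 18 24 90; K' ⊕ opad = 00 c0 a4 97 72 4e fa.
m1: inner = H(6a aa ce fd 18 24 90 84 86 a9 65) = 05 c3; tag = H(00 c0 a4 97 72 4e fa 05 c3) = 047d ← matches
m2: inner = H(6a aa ce fd 18 24 90 aa cf 01 92) = 05 b7; tag = H(00 c0 a4 97 72 4e fa 05 b7) = 0471
m3: inner = H(6a aa ce fd 18 24 90 6c 75 69 76) = 05 6b; tag = H(00 c0 a4 97 72 4e fa 05 6b) = 0425

1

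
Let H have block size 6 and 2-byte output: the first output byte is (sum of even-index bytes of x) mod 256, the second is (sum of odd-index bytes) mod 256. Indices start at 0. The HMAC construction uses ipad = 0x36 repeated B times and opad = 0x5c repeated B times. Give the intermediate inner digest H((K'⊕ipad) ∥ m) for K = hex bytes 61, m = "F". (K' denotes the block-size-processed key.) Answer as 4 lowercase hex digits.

09a2

Key hex bytes 61 is 1 byte ≤ B = 6; zero-pad to 6 bytes: K' = 61 00 00 00 00 00.
K' ⊕ ipad = 57 36 36 36 36 36.
Inner input = 57 36 36 36 36 36 ∥ 46.
Inner hash: even-index sum = 265 mod 256 = 9; odd-index sum = 162 mod 256 = 162 → 09 a2.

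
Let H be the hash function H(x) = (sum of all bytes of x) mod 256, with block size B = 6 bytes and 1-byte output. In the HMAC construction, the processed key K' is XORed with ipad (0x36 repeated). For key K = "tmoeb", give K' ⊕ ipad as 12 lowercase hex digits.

Key "tmoeb" = 74 6d 6f 65 62 is 5 bytes ≤ B = 6; zero-pad to 6 bytes: K' = 74 6d 6f 65 62 00.
XOR each byte with 0x36: 74⊕36=42, 6d⊕36=5b, 6f⊕36=59, 65⊕36=53, 62⊕36=54, 00⊕36=36.

425b59535436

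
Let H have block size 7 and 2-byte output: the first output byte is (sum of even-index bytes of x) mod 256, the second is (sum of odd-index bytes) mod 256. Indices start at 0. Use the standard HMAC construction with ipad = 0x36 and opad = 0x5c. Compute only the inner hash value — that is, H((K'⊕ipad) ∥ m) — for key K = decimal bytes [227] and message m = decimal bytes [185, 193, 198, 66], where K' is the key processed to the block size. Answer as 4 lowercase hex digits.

7a21

Key decimal bytes [227] = e3 is 1 byte ≤ B = 7; zero-pad to 7 bytes: K' = e3 00 00 00 00 00 00.
K' ⊕ ipad = d5 36 36 36 36 36 36.
Inner input = d5 36 36 36 36 36 36 ∥ b9 c1 c6 42.
Inner hash: even-index sum = 634 mod 256 = 122; odd-index sum = 545 mod 256 = 33 → 7a 21.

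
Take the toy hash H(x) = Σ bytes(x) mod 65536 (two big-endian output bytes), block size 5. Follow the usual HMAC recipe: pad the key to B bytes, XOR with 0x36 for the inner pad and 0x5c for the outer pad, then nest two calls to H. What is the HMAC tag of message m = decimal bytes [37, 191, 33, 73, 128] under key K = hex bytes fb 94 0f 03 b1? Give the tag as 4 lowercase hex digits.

0344

Key hex bytes fb 94 0f 03 b1 is exactly B = 5 bytes: K' = fb 94 0f 03 b1.
K' ⊕ ipad = cd a2 39 35 87.  K' ⊕ opad = a7 c8 53 5f ed.
Inner input = (K'⊕ipad) ∥ m = cd a2 39 35 87 ∥ 25 bf 21 49 80.
Inner hash: sum = 205+162+57+53+135+37+191+33+73+128 = 1074 → 04 32.
Outer input = (K'⊕opad) ∥ inner = a7 c8 53 5f ed ∥ 04 32.
Outer hash (tag): sum = 167+200+83+95+237+4+50 = 836 → 03 44.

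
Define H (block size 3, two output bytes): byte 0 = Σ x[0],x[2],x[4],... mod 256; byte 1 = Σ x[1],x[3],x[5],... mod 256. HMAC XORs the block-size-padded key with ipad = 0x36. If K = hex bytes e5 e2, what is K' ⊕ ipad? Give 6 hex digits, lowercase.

Key hex bytes e5 e2 is 2 bytes ≤ B = 3; zero-pad to 3 bytes: K' = e5 e2 00.
XOR each byte with 0x36: e5⊕36=d3, e2⊕36=d4, 00⊕36=36.

d3d436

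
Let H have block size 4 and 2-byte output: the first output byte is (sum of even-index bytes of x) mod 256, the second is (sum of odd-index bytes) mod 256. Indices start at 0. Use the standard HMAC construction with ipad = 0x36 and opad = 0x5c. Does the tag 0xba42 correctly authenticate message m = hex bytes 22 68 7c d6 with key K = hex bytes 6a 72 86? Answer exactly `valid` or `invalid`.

Key hex bytes 6a 72 86 is 3 bytes ≤ B = 4; zero-pad to 4 bytes: K' = 6a 72 86 00.
K' ⊕ ipad = 5c 44 b0 36; K' ⊕ opad = 36 2e da 5c.
Inner hash: even-index sum = 426 mod 256 = 170; odd-index sum = 440 mod 256 = 184 → aa b8.
Outer hash (recomputed tag): even-index sum = 442 mod 256 = 186; odd-index sum = 322 mod 256 = 66 → ba 42.
Recomputed tag = ba42; claimed = ba42 → match.

valid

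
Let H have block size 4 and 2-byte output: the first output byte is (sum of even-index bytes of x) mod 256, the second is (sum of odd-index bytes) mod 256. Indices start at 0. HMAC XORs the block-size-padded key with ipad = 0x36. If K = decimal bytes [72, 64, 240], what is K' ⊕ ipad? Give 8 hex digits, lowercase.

7e76c636

Key decimal bytes [72, 64, 240] = 48 40 f0 is 3 bytes ≤ B = 4; zero-pad to 4 bytes: K' = 48 40 f0 00.
XOR each byte with 0x36: 48⊕36=7e, 40⊕36=76, f0⊕36=c6, 00⊕36=36.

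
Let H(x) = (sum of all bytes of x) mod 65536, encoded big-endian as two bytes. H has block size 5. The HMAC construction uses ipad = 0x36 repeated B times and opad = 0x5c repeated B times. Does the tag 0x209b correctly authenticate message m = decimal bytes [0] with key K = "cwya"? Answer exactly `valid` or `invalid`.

Key "cwya" = 63 77 79 61 is 4 bytes ≤ B = 5; zero-pad to 5 bytes: K' = 63 77 79 61 00.
K' ⊕ ipad = 55 41 4f 57 36; K' ⊕ opad = 3f 2b 25 3d 5c.
Inner hash: sum = 85+65+79+87+54+0 = 370 → 01 72.
Outer hash (recomputed tag): sum = 63+43+37+61+92+1+114 = 411 → 01 9b.
Recomputed tag = 019b; claimed = 209b → mismatch.

invalid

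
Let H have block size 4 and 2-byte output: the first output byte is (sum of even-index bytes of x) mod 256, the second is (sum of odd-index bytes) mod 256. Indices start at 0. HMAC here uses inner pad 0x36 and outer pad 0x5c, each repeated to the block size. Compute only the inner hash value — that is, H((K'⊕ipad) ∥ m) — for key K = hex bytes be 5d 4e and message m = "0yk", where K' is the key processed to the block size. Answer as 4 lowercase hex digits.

Key hex bytes be 5d 4e is 3 bytes ≤ B = 4; zero-pad to 4 bytes: K' = be 5d 4e 00.
K' ⊕ ipad = 88 6b 78 36.
Inner input = 88 6b 78 36 ∥ 30 79 6b.
Inner hash: even-index sum = 411 mod 256 = 155; odd-index sum = 282 mod 256 = 26 → 9b 1a.

9b1a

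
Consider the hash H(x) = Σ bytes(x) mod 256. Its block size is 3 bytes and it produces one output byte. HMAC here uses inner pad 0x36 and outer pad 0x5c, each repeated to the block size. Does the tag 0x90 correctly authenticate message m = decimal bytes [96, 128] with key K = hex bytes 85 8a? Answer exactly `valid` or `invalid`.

valid

Key hex bytes 85 8a is 2 bytes ≤ B = 3; zero-pad to 3 bytes: K' = 85 8a 00.
K' ⊕ ipad = b3 bc 36; K' ⊕ opad = d9 d6 5c.
Inner hash: sum = 179+188+54+96+128 = 645; mod 256 = 133 → 85.
Outer hash (recomputed tag): sum = 217+214+92+133 = 656; mod 256 = 144 → 90.
Recomputed tag = 90; claimed = 90 → match.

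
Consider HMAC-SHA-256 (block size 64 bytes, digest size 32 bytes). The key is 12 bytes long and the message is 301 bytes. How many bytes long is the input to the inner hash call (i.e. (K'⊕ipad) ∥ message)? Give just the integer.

Key is 12 ≤ 64 bytes, zero-padded: |K'| = 64.
Inner input = (K'⊕ipad) ∥ m → 64 + 301 = 365 bytes.

365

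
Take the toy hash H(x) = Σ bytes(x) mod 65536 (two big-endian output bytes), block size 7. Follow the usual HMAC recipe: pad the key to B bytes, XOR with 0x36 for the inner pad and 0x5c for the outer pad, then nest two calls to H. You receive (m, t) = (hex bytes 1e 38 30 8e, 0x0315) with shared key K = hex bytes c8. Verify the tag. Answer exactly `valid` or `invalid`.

valid

Key hex bytes c8 is 1 byte ≤ B = 7; zero-pad to 7 bytes: K' = c8 00 00 00 00 00 00.
K' ⊕ ipad = fe 36 36 36 36 36 36; K' ⊕ opad = 94 5c 5c 5c 5c 5c 5c.
Inner hash: sum = 254+54+54+54+54+54+54+30+56+48+142 = 854 → 03 56.
Outer hash (recomputed tag): sum = 148+92+92+92+92+92+92+3+86 = 789 → 03 15.
Recomputed tag = 0315; claimed = 0315 → match.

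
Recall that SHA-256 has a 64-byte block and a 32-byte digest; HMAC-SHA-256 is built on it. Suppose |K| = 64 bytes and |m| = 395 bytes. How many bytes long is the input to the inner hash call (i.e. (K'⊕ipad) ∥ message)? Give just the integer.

Key is 64 ≤ 64 bytes, zero-padded: |K'| = 64.
Inner input = (K'⊕ipad) ∥ m → 64 + 395 = 459 bytes.

459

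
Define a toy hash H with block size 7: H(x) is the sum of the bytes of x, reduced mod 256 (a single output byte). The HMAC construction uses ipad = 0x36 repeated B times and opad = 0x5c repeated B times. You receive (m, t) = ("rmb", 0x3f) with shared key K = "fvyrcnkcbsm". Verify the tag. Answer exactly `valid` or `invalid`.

valid

Key "fvyrcnkcbsm" = 66 76 79 72 63 6e 6b 63 62 73 6d is 11 bytes > B = 7, so hash it first: H(key) = a8, then zero-pad to 7 bytes: K' = a8 00 00 00 00 00 00.
K' ⊕ ipad = 9e 36 36 36 36 36 36; K' ⊕ opad = f4 5c 5c 5c 5c 5c 5c.
Inner hash: sum = 158+54+54+54+54+54+54+114+109+98 = 803; mod 256 = 35 → 23.
Outer hash (recomputed tag): sum = 244+92+92+92+92+92+92+35 = 831; mod 256 = 63 → 3f.
Recomputed tag = 3f; claimed = 3f → match.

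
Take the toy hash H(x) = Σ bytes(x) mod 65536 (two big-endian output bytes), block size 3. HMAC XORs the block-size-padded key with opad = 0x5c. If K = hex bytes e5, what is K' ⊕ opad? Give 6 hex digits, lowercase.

Key hex bytes e5 is 1 byte ≤ B = 3; zero-pad to 3 bytes: K' = e5 00 00.
XOR each byte with 0x5c: e5⊕5c=b9, 00⊕5c=5c, 00⊕5c=5c.

b95c5c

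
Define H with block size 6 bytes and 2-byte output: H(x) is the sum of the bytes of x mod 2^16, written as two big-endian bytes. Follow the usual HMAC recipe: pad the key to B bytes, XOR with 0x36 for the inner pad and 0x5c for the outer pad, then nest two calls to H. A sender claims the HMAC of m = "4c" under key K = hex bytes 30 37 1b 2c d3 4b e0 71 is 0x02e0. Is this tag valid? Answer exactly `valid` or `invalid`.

valid

Key hex bytes 30 37 1b 2c d3 4b e0 71 is 8 bytes > B = 6, so hash it first: H(key) = 03 1d, then zero-pad to 6 bytes: K' = 03 1d 00 00 00 00.
K' ⊕ ipad = 35 2b 36 36 36 36; K' ⊕ opad = 5f 41 5c 5c 5c 5c.
Inner hash: sum = 53+43+54+54+54+54+52+99 = 463 → 01 cf.
Outer hash (recomputed tag): sum = 95+65+92+92+92+92+1+207 = 736 → 02 e0.
Recomputed tag = 02e0; claimed = 02e0 → match.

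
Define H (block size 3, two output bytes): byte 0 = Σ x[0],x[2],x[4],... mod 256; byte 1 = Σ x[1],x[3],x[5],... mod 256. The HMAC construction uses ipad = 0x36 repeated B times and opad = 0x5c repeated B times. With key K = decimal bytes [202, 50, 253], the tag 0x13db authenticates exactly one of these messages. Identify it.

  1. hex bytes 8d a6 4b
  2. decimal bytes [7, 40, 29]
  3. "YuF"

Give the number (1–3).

1

Key decimal bytes [202, 50, 253] = ca 32 fd is exactly B = 3 bytes: K' = ca 32 fd.
K' ⊕ ipad = fc 04 cb; K' ⊕ opad = 96 6e a1.
m1: inner = H(fc 04 cb 8d a6 4b) = 6d dc; tag = H(96 6e a1 6d dc) = 13db ← matches
m2: inner = H(fc 04 cb 07 28 1d) = ef 28; tag = H(96 6e a1 ef 28) = 5f5d
m3: inner = H(fc 04 cb 59 75 46) = 3c a3; tag = H(96 6e a1 3c a3) = daaa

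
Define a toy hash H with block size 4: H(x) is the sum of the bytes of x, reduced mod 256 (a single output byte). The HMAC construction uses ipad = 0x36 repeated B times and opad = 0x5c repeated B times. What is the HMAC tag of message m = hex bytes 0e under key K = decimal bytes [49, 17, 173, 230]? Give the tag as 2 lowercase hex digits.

Key decimal bytes [49, 17, 173, 230] = 31 11 ad e6 is exactly B = 4 bytes: K' = 31 11 ad e6.
K' ⊕ ipad = 07 27 9b d0.  K' ⊕ opad = 6d 4d f1 ba.
Inner input = (K'⊕ipad) ∥ m = 07 27 9b d0 ∥ 0e.
Inner hash: sum = 7+39+155+208+14 = 423; mod 256 = 167 → a7.
Outer input = (K'⊕opad) ∥ inner = 6d 4d f1 ba ∥ a7.
Outer hash (tag): sum = 109+77+241+186+167 = 780; mod 256 = 12 → 0c.

0c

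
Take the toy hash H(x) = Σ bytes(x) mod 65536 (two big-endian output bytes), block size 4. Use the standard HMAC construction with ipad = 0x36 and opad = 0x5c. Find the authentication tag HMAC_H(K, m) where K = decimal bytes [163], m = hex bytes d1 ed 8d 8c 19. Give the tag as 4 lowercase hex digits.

023e

Key decimal bytes [163] = a3 is 1 byte ≤ B = 4; zero-pad to 4 bytes: K' = a3 00 00 00.
K' ⊕ ipad = 95 36 36 36.  K' ⊕ opad = ff 5c 5c 5c.
Inner input = (K'⊕ipad) ∥ m = 95 36 36 36 ∥ d1 ed 8d 8c 19.
Inner hash: sum = 149+54+54+54+209+237+141+140+25 = 1063 → 04 27.
Outer input = (K'⊕opad) ∥ inner = ff 5c 5c 5c ∥ 04 27.
Outer hash (tag): sum = 255+92+92+92+4+39 = 574 → 02 3e.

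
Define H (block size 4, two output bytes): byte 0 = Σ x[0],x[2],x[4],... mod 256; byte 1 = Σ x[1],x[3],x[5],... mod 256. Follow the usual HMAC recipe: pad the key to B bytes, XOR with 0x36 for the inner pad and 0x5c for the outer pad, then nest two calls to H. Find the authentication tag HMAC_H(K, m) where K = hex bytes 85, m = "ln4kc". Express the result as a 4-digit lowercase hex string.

Key hex bytes 85 is 1 byte ≤ B = 4; zero-pad to 4 bytes: K' = 85 00 00 00.
K' ⊕ ipad = b3 36 36 36.  K' ⊕ opad = d9 5c 5c 5c.
Inner input = (K'⊕ipad) ∥ m = b3 36 36 36 ∥ 6c 6e 34 6b 63.
Inner hash: even-index sum = 492 mod 256 = 236; odd-index sum = 325 mod 256 = 69 → ec 45.
Outer input = (K'⊕opad) ∥ inner = d9 5c 5c 5c ∥ ec 45.
Outer hash (tag): even-index sum = 545 mod 256 = 33; odd-index sum = 253 mod 256 = 253 → 21 fd.

21fd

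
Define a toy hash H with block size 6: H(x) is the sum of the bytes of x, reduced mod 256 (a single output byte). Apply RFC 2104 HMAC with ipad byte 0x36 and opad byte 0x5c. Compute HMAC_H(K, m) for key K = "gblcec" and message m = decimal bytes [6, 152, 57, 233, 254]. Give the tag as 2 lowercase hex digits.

1a

Key "gblcec" = 67 62 6c 63 65 63 is exactly B = 6 bytes: K' = 67 62 6c 63 65 63.
K' ⊕ ipad = 51 54 5a 55 53 55.  K' ⊕ opad = 3b 3e 30 3f 39 3f.
Inner input = (K'⊕ipad) ∥ m = 51 54 5a 55 53 55 ∥ 06 98 39 e9 fe.
Inner hash: sum = 81+84+90+85+83+85+6+152+57+233+254 = 1210; mod 256 = 186 → ba.
Outer input = (K'⊕opad) ∥ inner = 3b 3e 30 3f 39 3f ∥ ba.
Outer hash (tag): sum = 59+62+48+63+57+63+186 = 538; mod 256 = 26 → 1a.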